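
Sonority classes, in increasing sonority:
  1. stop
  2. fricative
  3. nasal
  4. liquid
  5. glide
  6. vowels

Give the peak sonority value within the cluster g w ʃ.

5

/g/ — stop, sonority 1.
/w/ — glide, sonority 5.
/ʃ/ — fricative, sonority 2.
The maximum is 5.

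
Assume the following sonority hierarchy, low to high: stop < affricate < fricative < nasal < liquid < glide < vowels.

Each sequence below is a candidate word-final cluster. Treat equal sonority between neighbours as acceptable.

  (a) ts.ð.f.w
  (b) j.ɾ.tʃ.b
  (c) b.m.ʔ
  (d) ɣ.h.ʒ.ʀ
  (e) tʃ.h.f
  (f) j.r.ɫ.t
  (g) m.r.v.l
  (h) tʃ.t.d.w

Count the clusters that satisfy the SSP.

2

(a) ts.ð.f.w: profile 2-3-3-6 — violates.
(b) j.ɾ.tʃ.b: profile 6-5-2-1 — obeys.
(c) b.m.ʔ: profile 1-4-1 — violates.
(d) ɣ.h.ʒ.ʀ: profile 3-3-3-5 — violates.
(e) tʃ.h.f: profile 2-3-3 — violates.
(f) j.r.ɫ.t: profile 6-5-5-1 — obeys.
(g) m.r.v.l: profile 4-5-3-5 — violates.
(h) tʃ.t.d.w: profile 2-1-1-6 — violates.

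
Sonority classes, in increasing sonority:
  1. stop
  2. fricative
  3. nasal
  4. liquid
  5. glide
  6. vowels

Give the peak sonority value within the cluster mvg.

3

/m/ — nasal, sonority 3.
/v/ — fricative, sonority 2.
/g/ — stop, sonority 1.
The maximum is 3.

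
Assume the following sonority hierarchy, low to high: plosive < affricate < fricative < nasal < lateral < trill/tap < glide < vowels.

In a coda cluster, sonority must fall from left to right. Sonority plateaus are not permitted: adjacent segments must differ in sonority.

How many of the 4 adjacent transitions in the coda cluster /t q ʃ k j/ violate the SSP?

3

/t/ is a plosive (sonority 1).
/q/ is a plosive (sonority 1).
/ʃ/ is a fricative (sonority 3).
/k/ is a plosive (sonority 1).
/j/ is a glide (sonority 7).
/t/→/q/: 1→1 (plateau) — violation.
/q/→/ʃ/: 1→3 (does not fall) — violation.
/ʃ/→/k/: 3→1 (falls) — ok.
/k/→/j/: 1→7 (does not fall) — violation.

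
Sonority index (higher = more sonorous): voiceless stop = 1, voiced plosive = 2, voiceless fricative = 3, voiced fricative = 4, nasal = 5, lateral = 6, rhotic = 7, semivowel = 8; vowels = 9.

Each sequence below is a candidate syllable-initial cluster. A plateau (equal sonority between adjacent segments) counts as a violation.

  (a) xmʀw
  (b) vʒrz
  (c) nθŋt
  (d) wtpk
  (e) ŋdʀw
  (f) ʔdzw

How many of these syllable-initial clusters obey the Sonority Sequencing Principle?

(a) xmʀw: profile 3-5-7-8 — obeys.
(b) vʒrz: profile 4-4-7-4 — violates.
(c) nθŋt: profile 5-3-5-1 — violates.
(d) wtpk: profile 8-1-1-1 — violates.
(e) ŋdʀw: profile 5-2-7-8 — violates.
(f) ʔdzw: profile 1-2-4-8 — obeys.

2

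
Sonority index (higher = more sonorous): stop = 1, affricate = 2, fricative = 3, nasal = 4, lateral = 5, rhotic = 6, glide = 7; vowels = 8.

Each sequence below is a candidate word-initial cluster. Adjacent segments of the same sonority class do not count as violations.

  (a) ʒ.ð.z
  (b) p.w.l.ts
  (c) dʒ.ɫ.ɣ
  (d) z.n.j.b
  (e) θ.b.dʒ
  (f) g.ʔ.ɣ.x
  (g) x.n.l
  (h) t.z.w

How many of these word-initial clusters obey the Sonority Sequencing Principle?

(a) sonority 3-3-3: well-formed.
(b) sonority 1-7-5-2: ill-formed.
(c) sonority 2-5-3: ill-formed.
(d) sonority 3-4-7-1: ill-formed.
(e) sonority 3-1-2: ill-formed.
(f) sonority 1-1-3-3: well-formed.
(g) sonority 3-4-5: well-formed.
(h) sonority 1-3-7: well-formed.

4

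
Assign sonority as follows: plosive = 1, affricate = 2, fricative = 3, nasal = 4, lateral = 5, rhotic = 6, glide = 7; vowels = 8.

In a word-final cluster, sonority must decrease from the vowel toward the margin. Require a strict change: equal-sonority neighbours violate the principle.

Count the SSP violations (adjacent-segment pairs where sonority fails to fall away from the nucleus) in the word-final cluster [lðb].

/l/: lateral = 5.
/ð/: fricative = 3.
/b/: plosive = 1.
/l/→/ð/: 5→3 (falls) — ok.
/ð/→/b/: 3→1 (falls) — ok.

0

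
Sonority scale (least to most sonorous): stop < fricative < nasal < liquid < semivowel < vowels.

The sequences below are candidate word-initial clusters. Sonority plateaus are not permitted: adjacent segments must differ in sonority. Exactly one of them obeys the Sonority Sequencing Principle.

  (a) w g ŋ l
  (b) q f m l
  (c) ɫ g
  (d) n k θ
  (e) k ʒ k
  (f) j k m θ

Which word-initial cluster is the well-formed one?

b

(a) sonority 5-1-3-4: ill-formed.
(b) sonority 1-2-3-4: well-formed.
(c) sonority 4-1: ill-formed.
(d) sonority 3-1-2: ill-formed.
(e) sonority 1-2-1: ill-formed.
(f) sonority 5-1-3-2: ill-formed.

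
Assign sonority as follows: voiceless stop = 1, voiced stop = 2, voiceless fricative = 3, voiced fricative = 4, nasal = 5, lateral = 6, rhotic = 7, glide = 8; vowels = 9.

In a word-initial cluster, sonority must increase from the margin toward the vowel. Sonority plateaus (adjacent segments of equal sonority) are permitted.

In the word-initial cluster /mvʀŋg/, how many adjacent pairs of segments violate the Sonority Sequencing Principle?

3

/m/ — nasal, sonority 5.
/v/ — voiced fricative, sonority 4.
/ʀ/ — rhotic, sonority 7.
/ŋ/ — nasal, sonority 5.
/g/ — voiced stop, sonority 2.
/m/→/v/: 5→4 (does not rise) — violation.
/v/→/ʀ/: 4→7 (rises) — ok.
/ʀ/→/ŋ/: 7→5 (does not rise) — violation.
/ŋ/→/g/: 5→2 (does not rise) — violation.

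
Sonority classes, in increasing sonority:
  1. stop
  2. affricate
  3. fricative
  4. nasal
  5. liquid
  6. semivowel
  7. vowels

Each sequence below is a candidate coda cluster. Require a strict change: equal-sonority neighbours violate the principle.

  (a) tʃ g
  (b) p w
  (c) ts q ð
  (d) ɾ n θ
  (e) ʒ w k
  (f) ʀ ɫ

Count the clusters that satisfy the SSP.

2

(a) 2-1 → obeys
(b) 1-6 → violates
(c) 2-1-3 → violates
(d) 5-4-3 → obeys
(e) 3-6-1 → violates
(f) 5-5 → violates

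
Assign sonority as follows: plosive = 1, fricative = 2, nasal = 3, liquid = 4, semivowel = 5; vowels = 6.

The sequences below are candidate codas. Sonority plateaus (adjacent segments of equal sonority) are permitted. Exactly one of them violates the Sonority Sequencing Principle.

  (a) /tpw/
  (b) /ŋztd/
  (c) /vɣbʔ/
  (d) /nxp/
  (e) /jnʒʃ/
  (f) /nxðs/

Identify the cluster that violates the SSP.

a

(a) 1-1-5 → violates
(b) 3-2-1-1 → obeys
(c) 2-2-1-1 → obeys
(d) 3-2-1 → obeys
(e) 5-3-2-2 → obeys
(f) 3-2-2-2 → obeys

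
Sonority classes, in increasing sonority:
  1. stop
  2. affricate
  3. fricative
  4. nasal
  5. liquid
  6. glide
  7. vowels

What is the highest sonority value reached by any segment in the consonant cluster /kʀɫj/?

6

/k/ — stop, sonority 1.
/ʀ/ — liquid, sonority 5.
/ɫ/ — liquid, sonority 5.
/j/ — glide, sonority 6.
The maximum is 6.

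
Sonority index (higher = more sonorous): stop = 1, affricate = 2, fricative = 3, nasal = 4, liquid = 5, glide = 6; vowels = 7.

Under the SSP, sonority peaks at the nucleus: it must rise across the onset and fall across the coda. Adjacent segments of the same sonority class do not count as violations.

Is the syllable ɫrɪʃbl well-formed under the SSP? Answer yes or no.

no

Onset: /ɫ/ is a liquid (sonority 5), /r/ is a liquid (sonority 5); then the nucleus /ɪ/ (sonority 7).
Onset profile 5-5-7 — rises to the nucleus.
Coda: /ʃ/ is a fricative (sonority 3), /b/ is a stop (sonority 1), /l/ is a liquid (sonority 5).
Coda profile 7-3-1-5 — does not fall throughout.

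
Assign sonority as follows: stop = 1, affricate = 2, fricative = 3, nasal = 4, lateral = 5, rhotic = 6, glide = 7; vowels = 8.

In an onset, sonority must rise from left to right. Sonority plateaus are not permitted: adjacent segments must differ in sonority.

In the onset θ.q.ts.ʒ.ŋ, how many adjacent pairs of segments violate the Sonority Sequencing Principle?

/θ/ — fricative, sonority 3.
/q/ — stop, sonority 1.
/ts/ — affricate, sonority 2.
/ʒ/ — fricative, sonority 3.
/ŋ/ — nasal, sonority 4.
/θ/→/q/: 3→1 (does not rise) — violation.
/q/→/ts/: 1→2 (rises) — ok.
/ts/→/ʒ/: 2→3 (rises) — ok.
/ʒ/→/ŋ/: 3→4 (rises) — ok.

1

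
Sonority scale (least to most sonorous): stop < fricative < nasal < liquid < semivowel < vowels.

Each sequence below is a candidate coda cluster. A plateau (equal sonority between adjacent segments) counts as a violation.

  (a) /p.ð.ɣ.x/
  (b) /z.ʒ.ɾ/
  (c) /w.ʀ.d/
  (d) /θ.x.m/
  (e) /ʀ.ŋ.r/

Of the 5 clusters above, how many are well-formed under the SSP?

(a) /p.ð.ɣ.x/: profile 1-2-2-2 — violates.
(b) /z.ʒ.ɾ/: profile 2-2-4 — violates.
(c) /w.ʀ.d/: profile 5-4-1 — obeys.
(d) /θ.x.m/: profile 2-2-3 — violates.
(e) /ʀ.ŋ.r/: profile 4-3-4 — violates.

1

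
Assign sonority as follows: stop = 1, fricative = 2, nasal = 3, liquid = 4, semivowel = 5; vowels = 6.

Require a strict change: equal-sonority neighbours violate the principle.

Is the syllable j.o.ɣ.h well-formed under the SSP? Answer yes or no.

no

Onset: /j/ is a semivowel (sonority 5); then the nucleus /o/ (sonority 6).
Onset profile 5-6 — rises to the nucleus.
Coda: /ɣ/ is a fricative (sonority 2), /h/ is a fricative (sonority 2).
Coda profile 6-2-2 — does not strictly fall throughout.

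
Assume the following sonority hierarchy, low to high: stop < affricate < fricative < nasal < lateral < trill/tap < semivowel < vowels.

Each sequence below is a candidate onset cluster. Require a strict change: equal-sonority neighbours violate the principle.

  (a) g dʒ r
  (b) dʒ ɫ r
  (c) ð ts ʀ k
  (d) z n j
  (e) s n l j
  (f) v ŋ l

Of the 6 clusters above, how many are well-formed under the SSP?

(a) 1-2-6 → obeys
(b) 2-5-6 → obeys
(c) 3-2-6-1 → violates
(d) 3-4-7 → obeys
(e) 3-4-5-7 → obeys
(f) 3-4-5 → obeys

5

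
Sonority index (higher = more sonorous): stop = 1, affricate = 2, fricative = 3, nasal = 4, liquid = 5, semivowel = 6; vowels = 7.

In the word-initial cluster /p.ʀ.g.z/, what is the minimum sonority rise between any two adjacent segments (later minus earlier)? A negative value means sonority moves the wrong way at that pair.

-4

/p/ is a stop (sonority 1).
/ʀ/ is a liquid (sonority 5).
/g/ is a stop (sonority 1).
/z/ is a fricative (sonority 3).
/p/→/ʀ/: change +4.
/ʀ/→/g/: change -4.
/g/→/z/: change +2.
Minimum = -4.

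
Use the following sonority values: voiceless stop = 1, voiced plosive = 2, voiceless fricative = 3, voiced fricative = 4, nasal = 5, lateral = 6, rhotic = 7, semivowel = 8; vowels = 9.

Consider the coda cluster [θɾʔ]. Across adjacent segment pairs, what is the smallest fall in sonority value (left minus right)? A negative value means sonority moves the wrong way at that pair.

-4

/θ/: voiceless fricative = 3.
/ɾ/: rhotic = 7.
/ʔ/: voiceless stop = 1.
/θ/→/ɾ/: change -4.
/ɾ/→/ʔ/: change +6.
Minimum = -4.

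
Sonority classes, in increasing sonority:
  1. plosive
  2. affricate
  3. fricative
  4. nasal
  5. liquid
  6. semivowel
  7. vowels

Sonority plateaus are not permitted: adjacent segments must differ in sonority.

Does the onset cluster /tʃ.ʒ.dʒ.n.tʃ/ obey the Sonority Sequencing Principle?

no

/tʃ/ is an affricate (sonority 2).
/ʒ/ is a fricative (sonority 3).
/dʒ/ is an affricate (sonority 2).
/n/ is a nasal (sonority 4).
/tʃ/ is an affricate (sonority 2).
The profile is 2-3-2-4-2. Between /ʒ/ (3) and /dʒ/ (2) sonority does not rise, so the cluster violates the SSP.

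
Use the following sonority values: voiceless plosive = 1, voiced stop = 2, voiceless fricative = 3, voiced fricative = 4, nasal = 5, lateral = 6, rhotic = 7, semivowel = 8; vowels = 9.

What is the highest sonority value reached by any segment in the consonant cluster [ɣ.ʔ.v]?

4

/ɣ/ — voiced fricative, sonority 4.
/ʔ/ — voiceless plosive, sonority 1.
/v/ — voiced fricative, sonority 4.
The maximum is 4.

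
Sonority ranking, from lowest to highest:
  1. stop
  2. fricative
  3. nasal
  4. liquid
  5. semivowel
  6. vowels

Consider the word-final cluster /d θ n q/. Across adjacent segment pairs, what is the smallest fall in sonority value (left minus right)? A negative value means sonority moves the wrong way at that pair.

-1

/d/: stop = 1.
/θ/: fricative = 2.
/n/: nasal = 3.
/q/: stop = 1.
/d/→/θ/: change -1.
/θ/→/n/: change -1.
/n/→/q/: change +2.
Minimum = -1.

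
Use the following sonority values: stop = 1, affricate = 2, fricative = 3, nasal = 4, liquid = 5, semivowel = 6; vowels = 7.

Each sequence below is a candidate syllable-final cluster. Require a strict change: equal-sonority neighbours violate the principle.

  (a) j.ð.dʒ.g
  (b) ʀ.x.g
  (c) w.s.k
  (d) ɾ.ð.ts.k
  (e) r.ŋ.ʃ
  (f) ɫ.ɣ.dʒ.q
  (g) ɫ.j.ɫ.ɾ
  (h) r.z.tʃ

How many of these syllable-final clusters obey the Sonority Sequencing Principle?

(a) j.ð.dʒ.g: profile 6-3-2-1 — obeys.
(b) ʀ.x.g: profile 5-3-1 — obeys.
(c) w.s.k: profile 6-3-1 — obeys.
(d) ɾ.ð.ts.k: profile 5-3-2-1 — obeys.
(e) r.ŋ.ʃ: profile 5-4-3 — obeys.
(f) ɫ.ɣ.dʒ.q: profile 5-3-2-1 — obeys.
(g) ɫ.j.ɫ.ɾ: profile 5-6-5-5 — violates.
(h) r.z.tʃ: profile 5-3-2 — obeys.

7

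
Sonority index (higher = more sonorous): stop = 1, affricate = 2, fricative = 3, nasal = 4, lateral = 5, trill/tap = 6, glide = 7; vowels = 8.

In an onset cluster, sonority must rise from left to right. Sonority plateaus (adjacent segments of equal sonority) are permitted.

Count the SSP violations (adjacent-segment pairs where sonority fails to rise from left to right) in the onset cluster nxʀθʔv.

3

/n/: nasal = 4.
/x/: fricative = 3.
/ʀ/: trill/tap = 6.
/θ/: fricative = 3.
/ʔ/: stop = 1.
/v/: fricative = 3.
/n/→/x/: 4→3 (does not rise) — violation.
/x/→/ʀ/: 3→6 (rises) — ok.
/ʀ/→/θ/: 6→3 (does not rise) — violation.
/θ/→/ʔ/: 3→1 (does not rise) — violation.
/ʔ/→/v/: 1→3 (rises) — ok.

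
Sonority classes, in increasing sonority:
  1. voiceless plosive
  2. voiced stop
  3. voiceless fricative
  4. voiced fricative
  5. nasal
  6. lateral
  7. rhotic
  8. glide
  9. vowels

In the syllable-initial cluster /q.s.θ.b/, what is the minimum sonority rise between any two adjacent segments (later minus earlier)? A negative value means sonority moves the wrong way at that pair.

-1

/q/ is a voiceless plosive (sonority 1).
/s/ is a voiceless fricative (sonority 3).
/θ/ is a voiceless fricative (sonority 3).
/b/ is a voiced stop (sonority 2).
/q/→/s/: change +2.
/s/→/θ/: change +0.
/θ/→/b/: change -1.
Minimum = -1.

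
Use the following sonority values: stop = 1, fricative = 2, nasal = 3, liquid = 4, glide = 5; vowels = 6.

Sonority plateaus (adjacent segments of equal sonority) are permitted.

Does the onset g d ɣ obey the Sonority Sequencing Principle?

/g/ is a stop (sonority 1).
/d/ is a stop (sonority 1).
/ɣ/ is a fricative (sonority 2).
The profile 1-1-2 is non-decreasing (plateaus allowed), so the onset satisfies the SSP.

yes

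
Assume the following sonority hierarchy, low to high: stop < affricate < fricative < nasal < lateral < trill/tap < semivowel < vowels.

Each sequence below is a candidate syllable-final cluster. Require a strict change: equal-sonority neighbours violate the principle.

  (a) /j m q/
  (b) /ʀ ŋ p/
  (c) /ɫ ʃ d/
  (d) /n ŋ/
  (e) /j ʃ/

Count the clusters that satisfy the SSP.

(a) 7-4-1 → obeys
(b) 6-4-1 → obeys
(c) 5-3-1 → obeys
(d) 4-4 → violates
(e) 7-3 → obeys

4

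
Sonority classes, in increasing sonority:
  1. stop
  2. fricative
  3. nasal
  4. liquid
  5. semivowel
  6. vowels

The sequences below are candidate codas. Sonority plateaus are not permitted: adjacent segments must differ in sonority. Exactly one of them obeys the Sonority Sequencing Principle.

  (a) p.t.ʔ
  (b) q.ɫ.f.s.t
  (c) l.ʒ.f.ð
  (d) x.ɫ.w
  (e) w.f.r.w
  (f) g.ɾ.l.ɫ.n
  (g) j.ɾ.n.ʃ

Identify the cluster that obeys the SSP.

(a) 1-1-1 → violates
(b) 1-4-2-2-1 → violates
(c) 4-2-2-2 → violates
(d) 2-4-5 → violates
(e) 5-2-4-5 → violates
(f) 1-4-4-4-3 → violates
(g) 5-4-3-2 → obeys

g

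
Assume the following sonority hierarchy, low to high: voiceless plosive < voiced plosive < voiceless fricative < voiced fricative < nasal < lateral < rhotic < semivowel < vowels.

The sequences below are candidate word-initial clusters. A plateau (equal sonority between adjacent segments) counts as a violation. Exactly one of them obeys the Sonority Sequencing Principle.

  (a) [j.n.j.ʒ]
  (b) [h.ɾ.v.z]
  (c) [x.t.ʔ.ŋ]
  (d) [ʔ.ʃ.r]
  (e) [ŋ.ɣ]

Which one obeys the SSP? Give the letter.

(a) 8-5-8-4 → violates
(b) 3-7-4-4 → violates
(c) 3-1-1-5 → violates
(d) 1-3-7 → obeys
(e) 5-4 → violates

d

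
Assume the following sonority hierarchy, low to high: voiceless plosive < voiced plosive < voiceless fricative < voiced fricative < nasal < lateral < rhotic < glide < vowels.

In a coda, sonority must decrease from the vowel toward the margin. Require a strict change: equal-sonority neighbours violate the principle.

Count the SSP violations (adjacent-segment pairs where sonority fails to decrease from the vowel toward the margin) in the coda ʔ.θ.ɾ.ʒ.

/ʔ/ — voiceless plosive, sonority 1.
/θ/ — voiceless fricative, sonority 3.
/ɾ/ — rhotic, sonority 7.
/ʒ/ — voiced fricative, sonority 4.
/ʔ/→/θ/: 1→3 (does not fall) — violation.
/θ/→/ɾ/: 3→7 (does not fall) — violation.
/ɾ/→/ʒ/: 7→4 (falls) — ok.

2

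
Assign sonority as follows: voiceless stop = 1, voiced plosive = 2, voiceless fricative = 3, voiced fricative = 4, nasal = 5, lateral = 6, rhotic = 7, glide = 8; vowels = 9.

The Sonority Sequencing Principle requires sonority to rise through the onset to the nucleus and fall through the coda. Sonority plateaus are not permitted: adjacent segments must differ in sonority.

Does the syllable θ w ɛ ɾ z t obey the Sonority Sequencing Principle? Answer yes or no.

yes

Onset: /θ/ is a voiceless fricative (sonority 3), /w/ is a glide (sonority 8); then the nucleus /ɛ/ (sonority 9).
Onset profile 3-8-9 — rises to the nucleus.
Coda: /ɾ/ is a rhotic (sonority 7), /z/ is a voiced fricative (sonority 4), /t/ is a voiceless stop (sonority 1).
Coda profile 9-7-4-1 — falls from the nucleus.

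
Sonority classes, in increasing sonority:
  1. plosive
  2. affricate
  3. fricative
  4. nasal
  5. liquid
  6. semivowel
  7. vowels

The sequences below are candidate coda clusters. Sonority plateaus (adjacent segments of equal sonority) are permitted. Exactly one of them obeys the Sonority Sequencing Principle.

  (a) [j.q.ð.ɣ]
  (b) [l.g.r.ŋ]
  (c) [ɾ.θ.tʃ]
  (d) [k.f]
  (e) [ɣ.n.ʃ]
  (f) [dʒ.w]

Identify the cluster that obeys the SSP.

(a) [j.q.ð.ɣ]: profile 6-1-3-3 — violates.
(b) [l.g.r.ŋ]: profile 5-1-5-4 — violates.
(c) [ɾ.θ.tʃ]: profile 5-3-2 — obeys.
(d) [k.f]: profile 1-3 — violates.
(e) [ɣ.n.ʃ]: profile 3-4-3 — violates.
(f) [dʒ.w]: profile 2-6 — violates.

c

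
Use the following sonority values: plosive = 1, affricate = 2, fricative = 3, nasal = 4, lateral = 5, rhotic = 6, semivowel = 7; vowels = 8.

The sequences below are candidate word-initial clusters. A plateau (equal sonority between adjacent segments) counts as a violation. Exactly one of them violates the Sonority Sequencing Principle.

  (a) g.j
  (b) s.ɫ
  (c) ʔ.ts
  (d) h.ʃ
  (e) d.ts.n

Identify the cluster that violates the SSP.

(a) sonority 1-7: well-formed.
(b) sonority 3-5: well-formed.
(c) sonority 1-2: well-formed.
(d) sonority 3-3: ill-formed.
(e) sonority 1-2-4: well-formed.

d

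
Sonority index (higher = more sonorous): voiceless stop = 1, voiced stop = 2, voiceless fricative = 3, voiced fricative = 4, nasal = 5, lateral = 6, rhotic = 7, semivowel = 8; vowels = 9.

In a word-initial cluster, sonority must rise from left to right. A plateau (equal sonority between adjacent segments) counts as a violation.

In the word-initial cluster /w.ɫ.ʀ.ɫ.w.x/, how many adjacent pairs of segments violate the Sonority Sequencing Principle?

3

/w/: semivowel = 8.
/ɫ/: lateral = 6.
/ʀ/: rhotic = 7.
/ɫ/: lateral = 6.
/w/: semivowel = 8.
/x/: voiceless fricative = 3.
/w/→/ɫ/: 8→6 (does not rise) — violation.
/ɫ/→/ʀ/: 6→7 (rises) — ok.
/ʀ/→/ɫ/: 7→6 (does not rise) — violation.
/ɫ/→/w/: 6→8 (rises) — ok.
/w/→/x/: 8→3 (does not rise) — violation.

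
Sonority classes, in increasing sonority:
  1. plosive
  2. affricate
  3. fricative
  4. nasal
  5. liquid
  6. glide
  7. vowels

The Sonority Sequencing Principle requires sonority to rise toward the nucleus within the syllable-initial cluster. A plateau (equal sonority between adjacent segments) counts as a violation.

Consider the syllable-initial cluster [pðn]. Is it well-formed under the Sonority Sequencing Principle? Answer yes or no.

yes

/p/: plosive = 1.
/ð/: fricative = 3.
/n/: nasal = 4.
The profile 1-3-4 strictly rises, so the syllable-initial cluster satisfies the SSP.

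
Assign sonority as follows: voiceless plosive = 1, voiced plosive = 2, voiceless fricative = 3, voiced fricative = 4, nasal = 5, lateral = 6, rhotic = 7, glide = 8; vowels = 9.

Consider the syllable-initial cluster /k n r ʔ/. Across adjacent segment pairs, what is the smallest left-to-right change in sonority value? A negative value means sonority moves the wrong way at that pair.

/k/: voiceless plosive = 1.
/n/: nasal = 5.
/r/: rhotic = 7.
/ʔ/: voiceless plosive = 1.
/k/→/n/: change +4.
/n/→/r/: change +2.
/r/→/ʔ/: change -6.
Minimum = -6.

-6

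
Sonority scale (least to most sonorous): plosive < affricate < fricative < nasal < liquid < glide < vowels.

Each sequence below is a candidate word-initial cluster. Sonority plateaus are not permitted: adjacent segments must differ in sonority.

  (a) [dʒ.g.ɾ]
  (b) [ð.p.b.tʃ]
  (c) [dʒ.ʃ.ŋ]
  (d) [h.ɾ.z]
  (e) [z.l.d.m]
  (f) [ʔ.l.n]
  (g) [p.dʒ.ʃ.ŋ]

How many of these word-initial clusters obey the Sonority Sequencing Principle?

2

(a) sonority 2-1-5: ill-formed.
(b) sonority 3-1-1-2: ill-formed.
(c) sonority 2-3-4: well-formed.
(d) sonority 3-5-3: ill-formed.
(e) sonority 3-5-1-4: ill-formed.
(f) sonority 1-5-4: ill-formed.
(g) sonority 1-2-3-4: well-formed.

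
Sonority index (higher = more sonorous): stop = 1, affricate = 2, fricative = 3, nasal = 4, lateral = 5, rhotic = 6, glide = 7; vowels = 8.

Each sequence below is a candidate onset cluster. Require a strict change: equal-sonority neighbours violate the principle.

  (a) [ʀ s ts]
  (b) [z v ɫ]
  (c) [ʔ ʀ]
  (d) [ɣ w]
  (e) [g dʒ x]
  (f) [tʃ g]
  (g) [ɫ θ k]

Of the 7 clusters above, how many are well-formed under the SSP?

3

(a) 6-3-2 → violates
(b) 3-3-5 → violates
(c) 1-6 → obeys
(d) 3-7 → obeys
(e) 1-2-3 → obeys
(f) 2-1 → violates
(g) 5-3-1 → violates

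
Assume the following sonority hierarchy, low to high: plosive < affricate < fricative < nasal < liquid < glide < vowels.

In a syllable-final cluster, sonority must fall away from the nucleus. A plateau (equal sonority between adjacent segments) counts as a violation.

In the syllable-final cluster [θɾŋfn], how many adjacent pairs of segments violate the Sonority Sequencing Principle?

2

/θ/: fricative = 3.
/ɾ/: liquid = 5.
/ŋ/: nasal = 4.
/f/: fricative = 3.
/n/: nasal = 4.
/θ/→/ɾ/: 3→5 (does not fall) — violation.
/ɾ/→/ŋ/: 5→4 (falls) — ok.
/ŋ/→/f/: 4→3 (falls) — ok.
/f/→/n/: 3→4 (does not fall) — violation.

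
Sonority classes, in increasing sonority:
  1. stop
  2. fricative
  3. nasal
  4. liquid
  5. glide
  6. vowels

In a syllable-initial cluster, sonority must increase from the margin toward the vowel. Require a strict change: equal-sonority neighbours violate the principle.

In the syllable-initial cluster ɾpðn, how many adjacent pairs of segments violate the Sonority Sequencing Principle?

1

/ɾ/: liquid = 4.
/p/: stop = 1.
/ð/: fricative = 2.
/n/: nasal = 3.
/ɾ/→/p/: 4→1 (does not rise) — violation.
/p/→/ð/: 1→2 (rises) — ok.
/ð/→/n/: 2→3 (rises) — ok.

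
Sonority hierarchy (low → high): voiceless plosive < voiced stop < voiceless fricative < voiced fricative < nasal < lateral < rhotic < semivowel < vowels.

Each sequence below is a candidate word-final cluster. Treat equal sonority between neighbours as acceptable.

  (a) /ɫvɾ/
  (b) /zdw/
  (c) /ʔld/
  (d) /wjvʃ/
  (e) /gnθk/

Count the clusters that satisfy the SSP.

(a) sonority 6-4-7: ill-formed.
(b) sonority 4-2-8: ill-formed.
(c) sonority 1-6-2: ill-formed.
(d) sonority 8-8-4-3: well-formed.
(e) sonority 2-5-3-1: ill-formed.

1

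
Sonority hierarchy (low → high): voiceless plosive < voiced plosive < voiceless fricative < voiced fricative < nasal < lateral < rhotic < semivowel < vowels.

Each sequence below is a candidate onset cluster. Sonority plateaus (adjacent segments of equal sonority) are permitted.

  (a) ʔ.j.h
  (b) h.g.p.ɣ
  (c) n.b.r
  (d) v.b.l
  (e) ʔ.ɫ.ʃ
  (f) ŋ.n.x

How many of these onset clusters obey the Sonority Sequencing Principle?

0

(a) ʔ.j.h: profile 1-8-3 — violates.
(b) h.g.p.ɣ: profile 3-2-1-4 — violates.
(c) n.b.r: profile 5-2-7 — violates.
(d) v.b.l: profile 4-2-6 — violates.
(e) ʔ.ɫ.ʃ: profile 1-6-3 — violates.
(f) ŋ.n.x: profile 5-5-3 — violates.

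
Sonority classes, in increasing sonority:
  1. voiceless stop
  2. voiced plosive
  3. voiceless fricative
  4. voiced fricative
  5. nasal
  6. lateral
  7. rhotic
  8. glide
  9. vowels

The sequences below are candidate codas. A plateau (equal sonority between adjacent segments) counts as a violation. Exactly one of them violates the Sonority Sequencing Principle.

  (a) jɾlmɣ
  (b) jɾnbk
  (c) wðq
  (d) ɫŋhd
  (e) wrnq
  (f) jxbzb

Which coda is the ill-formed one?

f

(a) sonority 8-7-6-5-4: well-formed.
(b) sonority 8-7-5-2-1: well-formed.
(c) sonority 8-4-1: well-formed.
(d) sonority 6-5-3-2: well-formed.
(e) sonority 8-7-5-1: well-formed.
(f) sonority 8-3-2-4-2: ill-formed.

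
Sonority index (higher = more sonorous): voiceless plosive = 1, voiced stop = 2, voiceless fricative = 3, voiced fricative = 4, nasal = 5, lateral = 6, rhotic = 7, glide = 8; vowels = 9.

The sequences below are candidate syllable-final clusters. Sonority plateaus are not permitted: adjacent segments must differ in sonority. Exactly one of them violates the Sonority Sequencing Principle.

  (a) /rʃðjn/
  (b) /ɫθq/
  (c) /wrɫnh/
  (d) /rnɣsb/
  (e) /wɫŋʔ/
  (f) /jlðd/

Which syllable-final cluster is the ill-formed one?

a

(a) /rʃðjn/: profile 7-3-4-8-5 — violates.
(b) /ɫθq/: profile 6-3-1 — obeys.
(c) /wrɫnh/: profile 8-7-6-5-3 — obeys.
(d) /rnɣsb/: profile 7-5-4-3-2 — obeys.
(e) /wɫŋʔ/: profile 8-6-5-1 — obeys.
(f) /jlðd/: profile 8-6-4-2 — obeys.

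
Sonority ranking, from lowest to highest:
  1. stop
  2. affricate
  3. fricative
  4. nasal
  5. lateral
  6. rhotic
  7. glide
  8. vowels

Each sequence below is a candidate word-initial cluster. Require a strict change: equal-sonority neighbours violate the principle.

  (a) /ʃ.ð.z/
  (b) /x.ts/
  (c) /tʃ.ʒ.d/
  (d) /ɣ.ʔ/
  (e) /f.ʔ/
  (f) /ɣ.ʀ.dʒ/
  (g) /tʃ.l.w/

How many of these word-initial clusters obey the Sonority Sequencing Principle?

(a) 3-3-3 → violates
(b) 3-2 → violates
(c) 2-3-1 → violates
(d) 3-1 → violates
(e) 3-1 → violates
(f) 3-6-2 → violates
(g) 2-5-7 → obeys

1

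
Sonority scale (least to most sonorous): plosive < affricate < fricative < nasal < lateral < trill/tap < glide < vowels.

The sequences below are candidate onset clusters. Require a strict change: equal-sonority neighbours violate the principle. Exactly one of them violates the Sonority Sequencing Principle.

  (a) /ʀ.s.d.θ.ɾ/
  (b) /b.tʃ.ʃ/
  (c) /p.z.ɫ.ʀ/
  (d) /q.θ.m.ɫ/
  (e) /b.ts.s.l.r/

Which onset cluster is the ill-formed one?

a

(a) /ʀ.s.d.θ.ɾ/: profile 6-3-1-3-6 — violates.
(b) /b.tʃ.ʃ/: profile 1-2-3 — obeys.
(c) /p.z.ɫ.ʀ/: profile 1-3-5-6 — obeys.
(d) /q.θ.m.ɫ/: profile 1-3-4-5 — obeys.
(e) /b.ts.s.l.r/: profile 1-2-3-5-6 — obeys.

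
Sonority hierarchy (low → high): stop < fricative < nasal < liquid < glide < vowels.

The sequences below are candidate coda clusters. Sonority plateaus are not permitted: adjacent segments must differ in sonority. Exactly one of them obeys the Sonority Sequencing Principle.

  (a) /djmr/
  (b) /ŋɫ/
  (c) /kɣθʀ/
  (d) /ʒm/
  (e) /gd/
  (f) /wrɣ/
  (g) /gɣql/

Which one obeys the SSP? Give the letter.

(a) 1-5-3-4 → violates
(b) 3-4 → violates
(c) 1-2-2-4 → violates
(d) 2-3 → violates
(e) 1-1 → violates
(f) 5-4-2 → obeys
(g) 1-2-1-4 → violates

f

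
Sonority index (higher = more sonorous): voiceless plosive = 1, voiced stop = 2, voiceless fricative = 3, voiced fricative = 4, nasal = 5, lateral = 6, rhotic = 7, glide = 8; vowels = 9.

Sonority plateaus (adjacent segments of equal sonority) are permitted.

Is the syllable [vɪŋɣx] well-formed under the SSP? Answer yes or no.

yes

Onset: /v/ is a voiced fricative (sonority 4); then the nucleus /ɪ/ (sonority 9).
Onset profile 4-9 — rises to the nucleus.
Coda: /ŋ/ is a nasal (sonority 5), /ɣ/ is a voiced fricative (sonority 4), /x/ is a voiceless fricative (sonority 3).
Coda profile 9-5-4-3 — falls from the nucleus.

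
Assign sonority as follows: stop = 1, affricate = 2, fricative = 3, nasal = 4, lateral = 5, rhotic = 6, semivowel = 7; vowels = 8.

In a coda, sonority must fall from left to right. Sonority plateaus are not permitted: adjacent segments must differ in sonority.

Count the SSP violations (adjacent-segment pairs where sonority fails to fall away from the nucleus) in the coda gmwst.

2

/g/ — stop, sonority 1.
/m/ — nasal, sonority 4.
/w/ — semivowel, sonority 7.
/s/ — fricative, sonority 3.
/t/ — stop, sonority 1.
/g/→/m/: 1→4 (does not fall) — violation.
/m/→/w/: 4→7 (does not fall) — violation.
/w/→/s/: 7→3 (falls) — ok.
/s/→/t/: 3→1 (falls) — ok.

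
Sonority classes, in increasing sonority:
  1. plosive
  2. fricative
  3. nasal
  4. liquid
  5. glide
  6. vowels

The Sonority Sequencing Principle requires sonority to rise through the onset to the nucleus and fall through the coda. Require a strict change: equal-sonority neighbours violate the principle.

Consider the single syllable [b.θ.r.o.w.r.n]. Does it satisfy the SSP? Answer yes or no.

yes

Onset: /b/ is a plosive (sonority 1), /θ/ is a fricative (sonority 2), /r/ is a liquid (sonority 4); then the nucleus /o/ (sonority 6).
Onset profile 1-2-4-6 — rises to the nucleus.
Coda: /w/ is a glide (sonority 5), /r/ is a liquid (sonority 4), /n/ is a nasal (sonority 3).
Coda profile 6-5-4-3 — falls from the nucleus.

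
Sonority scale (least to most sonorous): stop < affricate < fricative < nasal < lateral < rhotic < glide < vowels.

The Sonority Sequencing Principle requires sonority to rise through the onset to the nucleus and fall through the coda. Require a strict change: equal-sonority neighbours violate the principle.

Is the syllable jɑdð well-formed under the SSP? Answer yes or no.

Onset: /j/ is a glide (sonority 7); then the nucleus /ɑ/ (sonority 8).
Onset profile 7-8 — rises to the nucleus.
Coda: /d/ is a stop (sonority 1), /ð/ is a fricative (sonority 3).
Coda profile 8-1-3 — does not strictly fall throughout.

no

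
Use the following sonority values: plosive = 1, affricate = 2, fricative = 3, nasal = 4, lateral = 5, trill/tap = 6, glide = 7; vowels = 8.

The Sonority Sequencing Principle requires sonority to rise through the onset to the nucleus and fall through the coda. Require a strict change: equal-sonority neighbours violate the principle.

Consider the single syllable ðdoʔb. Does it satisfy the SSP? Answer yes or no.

no

Onset: /ð/ is a fricative (sonority 3), /d/ is a plosive (sonority 1); then the nucleus /o/ (sonority 8).
Onset profile 3-1-8 — does not strictly rise throughout.
Coda: /ʔ/ is a plosive (sonority 1), /b/ is a plosive (sonority 1).
Coda profile 8-1-1 — does not strictly fall throughout.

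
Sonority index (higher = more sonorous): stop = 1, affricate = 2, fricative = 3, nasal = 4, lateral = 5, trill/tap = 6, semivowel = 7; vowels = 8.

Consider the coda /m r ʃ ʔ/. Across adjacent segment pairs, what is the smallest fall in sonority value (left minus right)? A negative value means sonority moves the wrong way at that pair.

/m/ — nasal, sonority 4.
/r/ — trill/tap, sonority 6.
/ʃ/ — fricative, sonority 3.
/ʔ/ — stop, sonority 1.
/m/→/r/: change -2.
/r/→/ʃ/: change +3.
/ʃ/→/ʔ/: change +2.
Minimum = -2.

-2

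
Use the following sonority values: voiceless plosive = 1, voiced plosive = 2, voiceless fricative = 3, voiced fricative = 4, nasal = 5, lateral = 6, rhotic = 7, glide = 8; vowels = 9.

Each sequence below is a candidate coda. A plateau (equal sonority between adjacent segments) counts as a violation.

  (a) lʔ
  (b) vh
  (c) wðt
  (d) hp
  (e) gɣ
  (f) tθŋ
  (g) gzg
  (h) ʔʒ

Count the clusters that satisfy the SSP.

4

(a) sonority 6-1: well-formed.
(b) sonority 4-3: well-formed.
(c) sonority 8-4-1: well-formed.
(d) sonority 3-1: well-formed.
(e) sonority 2-4: ill-formed.
(f) sonority 1-3-5: ill-formed.
(g) sonority 2-4-2: ill-formed.
(h) sonority 1-4: ill-formed.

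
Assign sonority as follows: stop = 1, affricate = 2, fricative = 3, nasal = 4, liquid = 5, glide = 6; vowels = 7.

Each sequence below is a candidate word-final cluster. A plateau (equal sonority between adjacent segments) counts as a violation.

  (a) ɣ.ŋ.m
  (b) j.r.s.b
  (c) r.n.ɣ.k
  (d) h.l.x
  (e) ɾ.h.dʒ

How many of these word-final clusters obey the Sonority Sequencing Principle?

(a) 3-4-4 → violates
(b) 6-5-3-1 → obeys
(c) 5-4-3-1 → obeys
(d) 3-5-3 → violates
(e) 5-3-2 → obeys

3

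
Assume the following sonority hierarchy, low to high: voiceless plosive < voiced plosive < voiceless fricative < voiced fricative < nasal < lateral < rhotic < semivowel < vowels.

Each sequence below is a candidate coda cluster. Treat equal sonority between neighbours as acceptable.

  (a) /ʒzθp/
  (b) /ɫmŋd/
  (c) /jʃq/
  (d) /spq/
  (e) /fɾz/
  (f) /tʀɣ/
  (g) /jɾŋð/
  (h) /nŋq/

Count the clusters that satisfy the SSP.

6

(a) /ʒzθp/: profile 4-4-3-1 — obeys.
(b) /ɫmŋd/: profile 6-5-5-2 — obeys.
(c) /jʃq/: profile 8-3-1 — obeys.
(d) /spq/: profile 3-1-1 — obeys.
(e) /fɾz/: profile 3-7-4 — violates.
(f) /tʀɣ/: profile 1-7-4 — violates.
(g) /jɾŋð/: profile 8-7-5-4 — obeys.
(h) /nŋq/: profile 5-5-1 — obeys.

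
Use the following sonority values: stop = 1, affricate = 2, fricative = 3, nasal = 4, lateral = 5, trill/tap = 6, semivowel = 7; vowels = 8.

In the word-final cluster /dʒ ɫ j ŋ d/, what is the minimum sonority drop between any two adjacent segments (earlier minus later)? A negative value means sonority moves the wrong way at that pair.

-3

/dʒ/ is an affricate (sonority 2).
/ɫ/ is a lateral (sonority 5).
/j/ is a semivowel (sonority 7).
/ŋ/ is a nasal (sonority 4).
/d/ is a stop (sonority 1).
/dʒ/→/ɫ/: change -3.
/ɫ/→/j/: change -2.
/j/→/ŋ/: change +3.
/ŋ/→/d/: change +3.
Minimum = -3.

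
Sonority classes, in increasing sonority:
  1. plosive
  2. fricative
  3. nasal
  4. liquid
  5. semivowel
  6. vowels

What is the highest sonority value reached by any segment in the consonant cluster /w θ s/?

/w/ is a semivowel (sonority 5).
/θ/ is a fricative (sonority 2).
/s/ is a fricative (sonority 2).
The maximum is 5.

5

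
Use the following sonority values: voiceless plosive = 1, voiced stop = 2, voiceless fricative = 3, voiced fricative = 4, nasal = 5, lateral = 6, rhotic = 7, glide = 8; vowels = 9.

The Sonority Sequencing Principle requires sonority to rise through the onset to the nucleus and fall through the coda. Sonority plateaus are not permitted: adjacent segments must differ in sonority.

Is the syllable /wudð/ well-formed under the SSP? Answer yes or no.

Onset: /w/ is a glide (sonority 8); then the nucleus /u/ (sonority 9).
Onset profile 8-9 — rises to the nucleus.
Coda: /d/ is a voiced stop (sonority 2), /ð/ is a voiced fricative (sonority 4).
Coda profile 9-2-4 — does not strictly fall throughout.

no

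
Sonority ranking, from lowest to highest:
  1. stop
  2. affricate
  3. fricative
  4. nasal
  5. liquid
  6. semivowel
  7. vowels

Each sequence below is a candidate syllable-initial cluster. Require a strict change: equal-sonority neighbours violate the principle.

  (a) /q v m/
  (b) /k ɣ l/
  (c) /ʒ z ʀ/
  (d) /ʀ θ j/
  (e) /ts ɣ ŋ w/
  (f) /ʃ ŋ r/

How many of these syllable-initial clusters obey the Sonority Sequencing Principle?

4

(a) /q v m/: profile 1-3-4 — obeys.
(b) /k ɣ l/: profile 1-3-5 — obeys.
(c) /ʒ z ʀ/: profile 3-3-5 — violates.
(d) /ʀ θ j/: profile 5-3-6 — violates.
(e) /ts ɣ ŋ w/: profile 2-3-4-6 — obeys.
(f) /ʃ ŋ r/: profile 3-4-5 — obeys.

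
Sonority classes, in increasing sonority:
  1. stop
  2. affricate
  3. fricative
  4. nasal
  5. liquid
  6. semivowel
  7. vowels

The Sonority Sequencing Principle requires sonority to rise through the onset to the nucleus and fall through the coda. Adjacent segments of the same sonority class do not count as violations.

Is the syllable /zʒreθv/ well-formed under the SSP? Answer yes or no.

Onset: /z/ is a fricative (sonority 3), /ʒ/ is a fricative (sonority 3), /r/ is a liquid (sonority 5); then the nucleus /e/ (sonority 7).
Onset profile 3-3-5-7 — rises to the nucleus.
Coda: /θ/ is a fricative (sonority 3), /v/ is a fricative (sonority 3).
Coda profile 7-3-3 — falls from the nucleus.

yes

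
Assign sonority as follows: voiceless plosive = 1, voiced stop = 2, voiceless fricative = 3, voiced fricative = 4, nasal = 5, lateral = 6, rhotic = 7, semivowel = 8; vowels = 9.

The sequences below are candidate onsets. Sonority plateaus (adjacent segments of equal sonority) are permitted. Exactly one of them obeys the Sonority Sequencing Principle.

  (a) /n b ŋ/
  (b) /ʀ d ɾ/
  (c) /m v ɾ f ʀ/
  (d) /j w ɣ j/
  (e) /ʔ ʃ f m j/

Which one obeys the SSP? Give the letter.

e

(a) 5-2-5 → violates
(b) 7-2-7 → violates
(c) 5-4-7-3-7 → violates
(d) 8-8-4-8 → violates
(e) 1-3-3-5-8 → obeys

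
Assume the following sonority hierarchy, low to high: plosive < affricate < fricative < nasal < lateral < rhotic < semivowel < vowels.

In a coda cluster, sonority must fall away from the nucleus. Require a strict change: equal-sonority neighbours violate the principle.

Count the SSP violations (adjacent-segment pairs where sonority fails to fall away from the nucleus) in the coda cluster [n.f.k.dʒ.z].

2

/n/ — nasal, sonority 4.
/f/ — fricative, sonority 3.
/k/ — plosive, sonority 1.
/dʒ/ — affricate, sonority 2.
/z/ — fricative, sonority 3.
/n/→/f/: 4→3 (falls) — ok.
/f/→/k/: 3→1 (falls) — ok.
/k/→/dʒ/: 1→2 (does not fall) — violation.
/dʒ/→/z/: 2→3 (does not fall) — violation.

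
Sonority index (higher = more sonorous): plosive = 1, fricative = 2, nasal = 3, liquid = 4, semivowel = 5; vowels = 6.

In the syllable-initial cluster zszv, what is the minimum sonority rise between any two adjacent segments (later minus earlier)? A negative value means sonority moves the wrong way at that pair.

0

/z/: fricative = 2.
/s/: fricative = 2.
/z/: fricative = 2.
/v/: fricative = 2.
/z/→/s/: change +0.
/s/→/z/: change +0.
/z/→/v/: change +0.
Minimum = 0.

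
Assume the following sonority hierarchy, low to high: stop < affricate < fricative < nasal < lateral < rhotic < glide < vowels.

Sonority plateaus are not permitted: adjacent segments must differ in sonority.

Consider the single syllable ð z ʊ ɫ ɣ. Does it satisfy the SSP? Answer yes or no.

no

Onset: /ð/ is a fricative (sonority 3), /z/ is a fricative (sonority 3); then the nucleus /ʊ/ (sonority 8).
Onset profile 3-3-8 — does not strictly rise throughout.
Coda: /ɫ/ is a lateral (sonority 5), /ɣ/ is a fricative (sonority 3).
Coda profile 8-5-3 — falls from the nucleus.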